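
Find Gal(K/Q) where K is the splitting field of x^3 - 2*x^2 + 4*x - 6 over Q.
Gal(K/Q) = S_3 (symmetric group of order 6)

Compute the discriminant of x^3 + (-2)*x^2 + (4)*x + (-6): Δ = -492. Since Δ is not a rational square, the Galois group is not contained in A_3; it must be the full S_3 (irreducibility of the cubic rules out anything smaller).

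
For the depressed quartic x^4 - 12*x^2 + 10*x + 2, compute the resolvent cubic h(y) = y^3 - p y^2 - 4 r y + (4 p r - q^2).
h(y) = y^3 + 12*y^2 - 8*y - 196

Identify coefficients: p = -12, q = 10, r = 2.
Plug into h(y) = y^3 - p y^2 - 4 r y + (4 p r - q^2):
  h(y) = y^3 - (-12) y^2 - 4*(2) y + (4*(-12)*(2) - (10)^2)
       = y^3 + (12) y^2 + (-8) y + (-196).
Simplifying: h(y) = y^3 + 12*y^2 - 8*y - 196.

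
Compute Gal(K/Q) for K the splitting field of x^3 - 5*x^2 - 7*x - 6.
Gal(K/Q) = S_3 (symmetric group of order 6)

Compute the discriminant of x^3 + (-5)*x^2 + (-7)*x + (-6): Δ = -5155. Since Δ is not a rational square, the Galois group is not contained in A_3; it must be the full S_3 (irreducibility of the cubic rules out anything smaller).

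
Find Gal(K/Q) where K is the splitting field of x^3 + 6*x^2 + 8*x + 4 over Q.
Gal(K/Q) = S_3 (symmetric group of order 6)

Compute the discriminant of x^3 + (6)*x^2 + (8)*x + (4): Δ = -176. Since Δ is not a rational square, the Galois group is not contained in A_3; it must be the full S_3 (irreducibility of the cubic rules out anything smaller).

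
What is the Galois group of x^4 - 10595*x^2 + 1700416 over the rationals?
Gal(K/Q) = Z/2Z (cyclic of order 2)

f factors as (x^2 - 163)(x^2 - 10432), so the splitting field is K = Q(sqrt(163), sqrt(10432)). The squarefree part of 163 is 163 and the squarefree part of 10432 is also 163, so sqrt(163) and sqrt(10432) are both rational multiples of sqrt(163). Hence Q(sqrt(163)) = Q(sqrt(10432)) = Q(sqrt(163)), and the splitting field collapses to a single degree-2 extension with Galois group Z/2Z.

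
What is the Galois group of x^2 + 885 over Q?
Gal(K/Q) = Z/2Z (cyclic of order 2)

x^2 + 885 is irreducible over Q since -885 is not a rational square. The splitting field Q(sqrt(-885)) has degree 2 over Q, and its unique nontrivial automorphism is sqrt(-885) ↦ -sqrt(-885). Hence Gal(Q(sqrt(-885))/Q) = Z/2Z.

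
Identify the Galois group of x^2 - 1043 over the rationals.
Gal(K/Q) = Z/2Z (cyclic of order 2)

x^2 - 1043 is irreducible over Q since 1043 is not a rational square. The splitting field Q(sqrt(1043)) has degree 2 over Q, and its unique nontrivial automorphism is sqrt(1043) ↦ -sqrt(1043). Hence Gal(Q(sqrt(1043))/Q) = Z/2Z.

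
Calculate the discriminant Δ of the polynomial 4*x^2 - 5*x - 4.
Δ = 89

For a quadratic a x^2 + b x + c the discriminant is Δ = b^2 - 4ac = (-5)^2 - 4*(4)*(-4) = 25 - (-64) = 89.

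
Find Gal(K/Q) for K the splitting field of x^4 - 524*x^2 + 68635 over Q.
Gal(K/Q) = V_4 (Klein four-group, Z/2Z × Z/2Z)

f factors as (x^2 - 265)(x^2 - 259), so the splitting field is K = Q(sqrt(265), sqrt(259)). The elements 265, 259, 68635 are all non-squares in Q, so sqrt(265) and sqrt(259) generate independent quadratic extensions. Thus [K:Q] = 4 and Gal(K/Q) is generated by the two order-2 automorphisms sqrt(265) ↦ -sqrt(265) and sqrt(259) ↦ -sqrt(259), giving V_4.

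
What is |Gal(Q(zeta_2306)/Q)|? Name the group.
|Gal(Q(zeta_2306)/Q)| = phi(2306) = 1152; group ≅ (Z/2306Z)^* ≅ Z/1152Z

The n-th cyclotomic polynomial Φ_2306(x) is the minimal polynomial of zeta_2306 over Q and has degree phi(2306) = 1152. So Q(zeta_2306) is a degree-1152 Galois extension with Galois group (Z/2306Z)^*. By CRT, (Z/2306Z)^* ≅ (Z/2Z)^* × (Z/1153Z)^*. Each prime-power unit group is (Z/2Z)^* ≅ trivial group (order 1); (Z/1153Z)^* ≅ Z/1152Z. Hence Gal(Q(zeta_2306)/Q) ≅ Z/1152Z.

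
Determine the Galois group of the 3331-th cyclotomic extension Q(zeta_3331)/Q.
|Gal(Q(zeta_3331)/Q)| = phi(3331) = 3330; group ≅ (Z/3331Z)^* ≅ Z/3330Z

The n-th cyclotomic polynomial Φ_3331(x) is the minimal polynomial of zeta_3331 over Q and has degree phi(3331) = 3330. So Q(zeta_3331) is a degree-3330 Galois extension with Galois group (Z/3331Z)^*. (Z/3331Z)^* is cyclic since 3331 is an odd prime power (or 4). Hence Gal(Q(zeta_3331)/Q) ≅ Z/3330Z.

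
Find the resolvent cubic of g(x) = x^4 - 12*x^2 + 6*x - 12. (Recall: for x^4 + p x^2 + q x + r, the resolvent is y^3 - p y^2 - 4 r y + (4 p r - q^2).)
h(y) = y^3 + 12*y^2 + 48*y + 540

Identify coefficients: p = -12, q = 6, r = -12.
Plug into h(y) = y^3 - p y^2 - 4 r y + (4 p r - q^2):
  h(y) = y^3 - (-12) y^2 - 4*(-12) y + (4*(-12)*(-12) - (6)^2)
       = y^3 + (12) y^2 + (48) y + (540).
Simplifying: h(y) = y^3 + 12*y^2 + 48*y + 540.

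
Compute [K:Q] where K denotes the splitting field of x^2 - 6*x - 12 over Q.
[K:Q] = 2

The discriminant of x^2 + (-6)*x + (-12) is b^2 - 4c = 36 - (-48) = 84. Since 84 is not a perfect square in Q, the polynomial is irreducible over Q. Its two roots generate a degree-2 extension, so [K:Q] = 2.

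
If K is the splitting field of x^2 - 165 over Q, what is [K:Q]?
[K:Q] = 2

The polynomial x^2 - 165 is irreducible over Q since 165 is not a perfect square. Its splitting field is Q(sqrt(165)), which has degree 2 over Q.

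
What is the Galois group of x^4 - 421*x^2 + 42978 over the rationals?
Gal(K/Q) = V_4 (Klein four-group, Z/2Z × Z/2Z)

f factors as (x^2 - 174)(x^2 - 247), so the splitting field is K = Q(sqrt(174), sqrt(247)). The elements 174, 247, 42978 are all non-squares in Q, so sqrt(174) and sqrt(247) generate independent quadratic extensions. Thus [K:Q] = 4 and Gal(K/Q) is generated by the two order-2 automorphisms sqrt(174) ↦ -sqrt(174) and sqrt(247) ↦ -sqrt(247), giving V_4.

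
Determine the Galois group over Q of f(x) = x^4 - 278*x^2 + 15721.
Gal(K/Q) = V_4 (Klein four-group, Z/2Z × Z/2Z)

f factors as (x^2 - 79)(x^2 - 199), so the splitting field is K = Q(sqrt(79), sqrt(199)). The elements 79, 199, 15721 are all non-squares in Q, so sqrt(79) and sqrt(199) generate independent quadratic extensions. Thus [K:Q] = 4 and Gal(K/Q) is generated by the two order-2 automorphisms sqrt(79) ↦ -sqrt(79) and sqrt(199) ↦ -sqrt(199), giving V_4.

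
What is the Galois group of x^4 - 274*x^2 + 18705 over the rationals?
Gal(K/Q) = V_4 (Klein four-group, Z/2Z × Z/2Z)

f factors as (x^2 - 145)(x^2 - 129), so the splitting field is K = Q(sqrt(145), sqrt(129)). The elements 145, 129, 18705 are all non-squares in Q, so sqrt(145) and sqrt(129) generate independent quadratic extensions. Thus [K:Q] = 4 and Gal(K/Q) is generated by the two order-2 automorphisms sqrt(145) ↦ -sqrt(145) and sqrt(129) ↦ -sqrt(129), giving V_4.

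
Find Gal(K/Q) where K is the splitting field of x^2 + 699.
Gal(K/Q) = Z/2Z (cyclic of order 2)

x^2 + 699 is irreducible over Q since -699 is not a rational square. The splitting field Q(sqrt(-699)) has degree 2 over Q, and its unique nontrivial automorphism is sqrt(-699) ↦ -sqrt(-699). Hence Gal(Q(sqrt(-699))/Q) = Z/2Z.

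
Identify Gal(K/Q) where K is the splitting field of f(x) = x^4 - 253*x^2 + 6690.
Gal(K/Q) = V_4 (Klein four-group, Z/2Z × Z/2Z)

f factors as (x^2 - 223)(x^2 - 30), so the splitting field is K = Q(sqrt(223), sqrt(30)). The elements 223, 30, 6690 are all non-squares in Q, so sqrt(223) and sqrt(30) generate independent quadratic extensions. Thus [K:Q] = 4 and Gal(K/Q) is generated by the two order-2 automorphisms sqrt(223) ↦ -sqrt(223) and sqrt(30) ↦ -sqrt(30), giving V_4.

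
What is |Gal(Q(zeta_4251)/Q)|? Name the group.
|Gal(Q(zeta_4251)/Q)| = phi(4251) = 2592; group ≅ (Z/4251Z)^* ≅ Z/2Z × Z/12Z × Z/108Z

The n-th cyclotomic polynomial Φ_4251(x) is the minimal polynomial of zeta_4251 over Q and has degree phi(4251) = 2592. So Q(zeta_4251) is a degree-2592 Galois extension with Galois group (Z/4251Z)^*. By CRT, (Z/4251Z)^* ≅ (Z/3Z)^* × (Z/13Z)^* × (Z/109Z)^*. Each prime-power unit group is (Z/3Z)^* ≅ Z/2Z; (Z/13Z)^* ≅ Z/12Z; (Z/109Z)^* ≅ Z/108Z. Hence Gal(Q(zeta_4251)/Q) ≅ Z/2Z × Z/12Z × Z/108Z.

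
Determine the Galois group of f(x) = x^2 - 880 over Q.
Gal(K/Q) = Z/2Z (cyclic of order 2)

x^2 - 880 is irreducible over Q since 880 is not a rational square. The splitting field Q(sqrt(880)) has degree 2 over Q, and its unique nontrivial automorphism is sqrt(880) ↦ -sqrt(880). Hence Gal(Q(sqrt(880))/Q) = Z/2Z.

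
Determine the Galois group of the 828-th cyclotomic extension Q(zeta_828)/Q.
|Gal(Q(zeta_828)/Q)| = phi(828) = 264; group ≅ (Z/828Z)^* ≅ Z/2Z × Z/6Z × Z/22Z

The n-th cyclotomic polynomial Φ_828(x) is the minimal polynomial of zeta_828 over Q and has degree phi(828) = 264. So Q(zeta_828) is a degree-264 Galois extension with Galois group (Z/828Z)^*. By CRT, (Z/828Z)^* ≅ (Z/4Z)^* × (Z/9Z)^* × (Z/23Z)^*. Each prime-power unit group is (Z/4Z)^* ≅ Z/2Z; (Z/9Z)^* ≅ Z/6Z; (Z/23Z)^* ≅ Z/22Z. Hence Gal(Q(zeta_828)/Q) ≅ Z/2Z × Z/6Z × Z/22Z.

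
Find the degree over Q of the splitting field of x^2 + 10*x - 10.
[K:Q] = 2

The discriminant of x^2 + (10)*x + (-10) is b^2 - 4c = 100 - (-40) = 140. Since 140 is not a perfect square in Q, the polynomial is irreducible over Q. Its two roots generate a degree-2 extension, so [K:Q] = 2.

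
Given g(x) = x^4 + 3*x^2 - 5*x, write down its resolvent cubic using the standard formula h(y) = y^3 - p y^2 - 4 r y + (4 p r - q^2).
h(y) = y^3 - 3*y^2 - 25

Identify coefficients: p = 3, q = -5, r = 0.
Plug into h(y) = y^3 - p y^2 - 4 r y + (4 p r - q^2):
  h(y) = y^3 - (3) y^2 - 4*(0) y + (4*(3)*(0) - (-5)^2)
       = y^3 + (-3) y^2 + (0) y + (-25).
Simplifying: h(y) = y^3 - 3*y^2 - 25.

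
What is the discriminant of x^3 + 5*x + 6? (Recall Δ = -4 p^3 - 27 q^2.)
Δ = -1472

For a depressed cubic x^3 + p x + q the discriminant is Δ = -4 p^3 - 27 q^2 = -4*(5)^3 - 27*(6)^2 = -500 - 972 = -1472.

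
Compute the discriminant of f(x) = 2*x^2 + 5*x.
Δ = 25

For a quadratic a x^2 + b x + c the discriminant is Δ = b^2 - 4ac = (5)^2 - 4*(2)*(0) = 25 - (0) = 25.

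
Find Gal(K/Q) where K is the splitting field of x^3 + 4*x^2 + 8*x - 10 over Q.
Gal(K/Q) = S_3 (symmetric group of order 6)

Compute the discriminant of x^3 + (4)*x^2 + (8)*x + (-10): Δ = -6924. Since Δ is not a rational square, the Galois group is not contained in A_3; it must be the full S_3 (irreducibility of the cubic rules out anything smaller).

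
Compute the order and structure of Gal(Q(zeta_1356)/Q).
|Gal(Q(zeta_1356)/Q)| = phi(1356) = 448; group ≅ (Z/1356Z)^* ≅ Z/2Z × Z/2Z × Z/112Z

The n-th cyclotomic polynomial Φ_1356(x) is the minimal polynomial of zeta_1356 over Q and has degree phi(1356) = 448. So Q(zeta_1356) is a degree-448 Galois extension with Galois group (Z/1356Z)^*. By CRT, (Z/1356Z)^* ≅ (Z/4Z)^* × (Z/3Z)^* × (Z/113Z)^*. Each prime-power unit group is (Z/4Z)^* ≅ Z/2Z; (Z/3Z)^* ≅ Z/2Z; (Z/113Z)^* ≅ Z/112Z. Hence Gal(Q(zeta_1356)/Q) ≅ Z/2Z × Z/2Z × Z/112Z.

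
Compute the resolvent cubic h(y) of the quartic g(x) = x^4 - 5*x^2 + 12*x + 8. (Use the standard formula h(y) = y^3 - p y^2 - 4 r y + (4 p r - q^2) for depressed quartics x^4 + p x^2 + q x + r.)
h(y) = y^3 + 5*y^2 - 32*y - 304

Identify coefficients: p = -5, q = 12, r = 8.
Plug into h(y) = y^3 - p y^2 - 4 r y + (4 p r - q^2):
  h(y) = y^3 - (-5) y^2 - 4*(8) y + (4*(-5)*(8) - (12)^2)
       = y^3 + (5) y^2 + (-32) y + (-304).
Simplifying: h(y) = y^3 + 5*y^2 - 32*y - 304.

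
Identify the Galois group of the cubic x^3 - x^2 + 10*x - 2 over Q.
Gal(K/Q) = S_3 (symmetric group of order 6)

Compute the discriminant of x^3 + (-1)*x^2 + (10)*x + (-2): Δ = -3656. Since Δ is not a rational square, the Galois group is not contained in A_3; it must be the full S_3 (irreducibility of the cubic rules out anything smaller).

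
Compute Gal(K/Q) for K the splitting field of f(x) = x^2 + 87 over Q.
Gal(K/Q) = Z/2Z (cyclic of order 2)

x^2 + 87 is irreducible over Q since -87 is not a rational square. The splitting field Q(sqrt(-87)) has degree 2 over Q, and its unique nontrivial automorphism is sqrt(-87) ↦ -sqrt(-87). Hence Gal(Q(sqrt(-87))/Q) = Z/2Z.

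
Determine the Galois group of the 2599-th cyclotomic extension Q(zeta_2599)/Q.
|Gal(Q(zeta_2599)/Q)| = phi(2599) = 2464; group ≅ (Z/2599Z)^* ≅ Z/22Z × Z/112Z

The n-th cyclotomic polynomial Φ_2599(x) is the minimal polynomial of zeta_2599 over Q and has degree phi(2599) = 2464. So Q(zeta_2599) is a degree-2464 Galois extension with Galois group (Z/2599Z)^*. By CRT, (Z/2599Z)^* ≅ (Z/23Z)^* × (Z/113Z)^*. Each prime-power unit group is (Z/23Z)^* ≅ Z/22Z; (Z/113Z)^* ≅ Z/112Z. Hence Gal(Q(zeta_2599)/Q) ≅ Z/22Z × Z/112Z.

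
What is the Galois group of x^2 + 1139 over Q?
Gal(K/Q) = Z/2Z (cyclic of order 2)

x^2 + 1139 is irreducible over Q since -1139 is not a rational square. The splitting field Q(sqrt(-1139)) has degree 2 over Q, and its unique nontrivial automorphism is sqrt(-1139) ↦ -sqrt(-1139). Hence Gal(Q(sqrt(-1139))/Q) = Z/2Z.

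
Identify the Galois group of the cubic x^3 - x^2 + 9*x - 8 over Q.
Gal(K/Q) = S_3 (symmetric group of order 6)

Compute the discriminant of x^3 + (-1)*x^2 + (9)*x + (-8): Δ = -3299. Since Δ is not a rational square, the Galois group is not contained in A_3; it must be the full S_3 (irreducibility of the cubic rules out anything smaller).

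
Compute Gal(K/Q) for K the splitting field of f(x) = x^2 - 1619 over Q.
Gal(K/Q) = Z/2Z (cyclic of order 2)

x^2 - 1619 is irreducible over Q since 1619 is not a rational square. The splitting field Q(sqrt(1619)) has degree 2 over Q, and its unique nontrivial automorphism is sqrt(1619) ↦ -sqrt(1619). Hence Gal(Q(sqrt(1619))/Q) = Z/2Z.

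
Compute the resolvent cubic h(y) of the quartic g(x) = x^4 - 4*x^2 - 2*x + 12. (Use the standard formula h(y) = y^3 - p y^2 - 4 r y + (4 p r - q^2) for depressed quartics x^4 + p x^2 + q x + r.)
h(y) = y^3 + 4*y^2 - 48*y - 196

Identify coefficients: p = -4, q = -2, r = 12.
Plug into h(y) = y^3 - p y^2 - 4 r y + (4 p r - q^2):
  h(y) = y^3 - (-4) y^2 - 4*(12) y + (4*(-4)*(12) - (-2)^2)
       = y^3 + (4) y^2 + (-48) y + (-196).
Simplifying: h(y) = y^3 + 4*y^2 - 48*y - 196.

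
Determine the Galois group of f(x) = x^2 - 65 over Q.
Gal(K/Q) = Z/2Z (cyclic of order 2)

x^2 - 65 is irreducible over Q since 65 is not a rational square. The splitting field Q(sqrt(65)) has degree 2 over Q, and its unique nontrivial automorphism is sqrt(65) ↦ -sqrt(65). Hence Gal(Q(sqrt(65))/Q) = Z/2Z.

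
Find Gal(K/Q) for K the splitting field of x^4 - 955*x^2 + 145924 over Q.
Gal(K/Q) = Z/2Z (cyclic of order 2)

f factors as (x^2 - 191)(x^2 - 764), so the splitting field is K = Q(sqrt(191), sqrt(764)). The squarefree part of 191 is 191 and the squarefree part of 764 is also 191, so sqrt(191) and sqrt(764) are both rational multiples of sqrt(191). Hence Q(sqrt(191)) = Q(sqrt(764)) = Q(sqrt(191)), and the splitting field collapses to a single degree-2 extension with Galois group Z/2Z.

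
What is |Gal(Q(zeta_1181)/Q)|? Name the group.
|Gal(Q(zeta_1181)/Q)| = phi(1181) = 1180; group ≅ (Z/1181Z)^* ≅ Z/1180Z

The n-th cyclotomic polynomial Φ_1181(x) is the minimal polynomial of zeta_1181 over Q and has degree phi(1181) = 1180. So Q(zeta_1181) is a degree-1180 Galois extension with Galois group (Z/1181Z)^*. (Z/1181Z)^* is cyclic since 1181 is an odd prime power (or 4). Hence Gal(Q(zeta_1181)/Q) ≅ Z/1180Z.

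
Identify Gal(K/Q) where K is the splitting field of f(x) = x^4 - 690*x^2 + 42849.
Gal(K/Q) = Z/2Z (cyclic of order 2)

f factors as (x^2 - 69)(x^2 - 621), so the splitting field is K = Q(sqrt(69), sqrt(621)). The squarefree part of 69 is 69 and the squarefree part of 621 is also 69, so sqrt(69) and sqrt(621) are both rational multiples of sqrt(69). Hence Q(sqrt(69)) = Q(sqrt(621)) = Q(sqrt(69)), and the splitting field collapses to a single degree-2 extension with Galois group Z/2Z.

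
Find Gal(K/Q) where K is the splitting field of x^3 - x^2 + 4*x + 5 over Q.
Gal(K/Q) = S_3 (symmetric group of order 6)

Compute the discriminant of x^3 + (-1)*x^2 + (4)*x + (5): Δ = -1255. Since Δ is not a rational square, the Galois group is not contained in A_3; it must be the full S_3 (irreducibility of the cubic rules out anything smaller).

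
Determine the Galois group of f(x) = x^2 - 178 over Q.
Gal(K/Q) = Z/2Z (cyclic of order 2)

x^2 - 178 is irreducible over Q since 178 is not a rational square. The splitting field Q(sqrt(178)) has degree 2 over Q, and its unique nontrivial automorphism is sqrt(178) ↦ -sqrt(178). Hence Gal(Q(sqrt(178))/Q) = Z/2Z.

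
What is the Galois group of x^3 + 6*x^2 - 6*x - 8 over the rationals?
Gal(K/Q) = S_3 (symmetric group of order 6)

Compute the discriminant of x^3 + (6)*x^2 + (-6)*x + (-8): Δ = 12528. Since Δ is not a rational square, the Galois group is not contained in A_3; it must be the full S_3 (irreducibility of the cubic rules out anything smaller).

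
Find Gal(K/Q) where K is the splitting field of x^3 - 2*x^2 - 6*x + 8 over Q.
Gal(K/Q) = S_3 (symmetric group of order 6)

Compute the discriminant of x^3 + (-2)*x^2 + (-6)*x + (8): Δ = 1264. Since Δ is not a rational square, the Galois group is not contained in A_3; it must be the full S_3 (irreducibility of the cubic rules out anything smaller).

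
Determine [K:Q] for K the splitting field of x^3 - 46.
[K:Q] = 6

x^3 - 46 has one real root r = 46^(1/3) and two complex roots r*zeta_3, r*zeta_3^2 where zeta_3 = e^(2*pi*i/3). The splitting field is Q(r, zeta_3). [Q(r):Q] = 3 and [Q(zeta_3):Q] = 2 with gcd = 1, so [Q(r, zeta_3):Q] = 3 * 2 = 6.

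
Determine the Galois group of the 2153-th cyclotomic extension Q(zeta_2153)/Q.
|Gal(Q(zeta_2153)/Q)| = phi(2153) = 2152; group ≅ (Z/2153Z)^* ≅ Z/2152Z

The n-th cyclotomic polynomial Φ_2153(x) is the minimal polynomial of zeta_2153 over Q and has degree phi(2153) = 2152. So Q(zeta_2153) is a degree-2152 Galois extension with Galois group (Z/2153Z)^*. (Z/2153Z)^* is cyclic since 2153 is an odd prime power (or 4). Hence Gal(Q(zeta_2153)/Q) ≅ Z/2152Z.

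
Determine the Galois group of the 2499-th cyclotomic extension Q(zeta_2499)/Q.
|Gal(Q(zeta_2499)/Q)| = phi(2499) = 1344; group ≅ (Z/2499Z)^* ≅ Z/2Z × Z/16Z × Z/42Z

The n-th cyclotomic polynomial Φ_2499(x) is the minimal polynomial of zeta_2499 over Q and has degree phi(2499) = 1344. So Q(zeta_2499) is a degree-1344 Galois extension with Galois group (Z/2499Z)^*. By CRT, (Z/2499Z)^* ≅ (Z/3Z)^* × (Z/49Z)^* × (Z/17Z)^*. Each prime-power unit group is (Z/3Z)^* ≅ Z/2Z; (Z/49Z)^* ≅ Z/42Z; (Z/17Z)^* ≅ Z/16Z. Hence Gal(Q(zeta_2499)/Q) ≅ Z/2Z × Z/16Z × Z/42Z.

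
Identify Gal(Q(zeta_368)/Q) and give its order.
|Gal(Q(zeta_368)/Q)| = phi(368) = 176; group ≅ (Z/368Z)^* ≅ Z/2Z × Z/4Z × Z/22Z

The n-th cyclotomic polynomial Φ_368(x) is the minimal polynomial of zeta_368 over Q and has degree phi(368) = 176. So Q(zeta_368) is a degree-176 Galois extension with Galois group (Z/368Z)^*. By CRT, (Z/368Z)^* ≅ (Z/16Z)^* × (Z/23Z)^*. Each prime-power unit group is (Z/16Z)^* ≅ Z/2Z × Z/4Z; (Z/23Z)^* ≅ Z/22Z. Hence Gal(Q(zeta_368)/Q) ≅ Z/2Z × Z/4Z × Z/22Z.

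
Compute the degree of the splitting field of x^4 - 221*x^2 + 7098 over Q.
[K:Q] = 4

f factors as (x^2 - 39)(x^2 - 182); the splitting field is K = Q(sqrt(39), sqrt(182)). Since 39, 182, and 7098 are all non-squares in Q, the three subfields Q(sqrt(39)), Q(sqrt(182)), Q(sqrt(7098)) are distinct degree-2 extensions, so [K:Q] = 4 (Klein four Galois group).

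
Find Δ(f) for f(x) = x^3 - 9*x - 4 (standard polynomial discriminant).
Δ = 2484

For a depressed cubic x^3 + p x + q the discriminant is Δ = -4 p^3 - 27 q^2 = -4*(-9)^3 - 27*(-4)^2 = 2916 - 432 = 2484.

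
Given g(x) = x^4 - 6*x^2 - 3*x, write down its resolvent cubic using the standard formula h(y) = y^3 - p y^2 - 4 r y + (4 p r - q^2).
h(y) = y^3 + 6*y^2 - 9

Identify coefficients: p = -6, q = -3, r = 0.
Plug into h(y) = y^3 - p y^2 - 4 r y + (4 p r - q^2):
  h(y) = y^3 - (-6) y^2 - 4*(0) y + (4*(-6)*(0) - (-3)^2)
       = y^3 + (6) y^2 + (0) y + (-9).
Simplifying: h(y) = y^3 + 6*y^2 - 9.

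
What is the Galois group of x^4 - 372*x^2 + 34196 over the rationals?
Gal(K/Q) = V_4 (Klein four-group, Z/2Z × Z/2Z)

f factors as (x^2 - 206)(x^2 - 166), so the splitting field is K = Q(sqrt(206), sqrt(166)). The elements 206, 166, 34196 are all non-squares in Q, so sqrt(206) and sqrt(166) generate independent quadratic extensions. Thus [K:Q] = 4 and Gal(K/Q) is generated by the two order-2 automorphisms sqrt(206) ↦ -sqrt(206) and sqrt(166) ↦ -sqrt(166), giving V_4.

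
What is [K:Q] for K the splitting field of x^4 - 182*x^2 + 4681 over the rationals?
[K:Q] = 4

f factors as (x^2 - 31)(x^2 - 151); the splitting field is K = Q(sqrt(31), sqrt(151)). Since 31, 151, and 4681 are all non-squares in Q, the three subfields Q(sqrt(31)), Q(sqrt(151)), Q(sqrt(4681)) are distinct degree-2 extensions, so [K:Q] = 4 (Klein four Galois group).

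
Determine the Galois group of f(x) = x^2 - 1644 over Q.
Gal(K/Q) = Z/2Z (cyclic of order 2)

x^2 - 1644 is irreducible over Q since 1644 is not a rational square. The splitting field Q(sqrt(1644)) has degree 2 over Q, and its unique nontrivial automorphism is sqrt(1644) ↦ -sqrt(1644). Hence Gal(Q(sqrt(1644))/Q) = Z/2Z.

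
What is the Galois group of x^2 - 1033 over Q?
Gal(K/Q) = Z/2Z (cyclic of order 2)

x^2 - 1033 is irreducible over Q since 1033 is not a rational square. The splitting field Q(sqrt(1033)) has degree 2 over Q, and its unique nontrivial automorphism is sqrt(1033) ↦ -sqrt(1033). Hence Gal(Q(sqrt(1033))/Q) = Z/2Z.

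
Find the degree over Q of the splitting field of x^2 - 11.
[K:Q] = 2

The discriminant of x^2 + (0)*x + (-11) is b^2 - 4c = 0 - (-44) = 44. Since 44 is not a perfect square in Q, the polynomial is irreducible over Q. Its two roots generate a degree-2 extension, so [K:Q] = 2.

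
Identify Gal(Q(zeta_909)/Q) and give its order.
|Gal(Q(zeta_909)/Q)| = phi(909) = 600; group ≅ (Z/909Z)^* ≅ Z/6Z × Z/100Z

The n-th cyclotomic polynomial Φ_909(x) is the minimal polynomial of zeta_909 over Q and has degree phi(909) = 600. So Q(zeta_909) is a degree-600 Galois extension with Galois group (Z/909Z)^*. By CRT, (Z/909Z)^* ≅ (Z/9Z)^* × (Z/101Z)^*. Each prime-power unit group is (Z/9Z)^* ≅ Z/6Z; (Z/101Z)^* ≅ Z/100Z. Hence Gal(Q(zeta_909)/Q) ≅ Z/6Z × Z/100Z.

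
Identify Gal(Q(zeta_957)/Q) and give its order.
|Gal(Q(zeta_957)/Q)| = phi(957) = 560; group ≅ (Z/957Z)^* ≅ Z/2Z × Z/10Z × Z/28Z

The n-th cyclotomic polynomial Φ_957(x) is the minimal polynomial of zeta_957 over Q and has degree phi(957) = 560. So Q(zeta_957) is a degree-560 Galois extension with Galois group (Z/957Z)^*. By CRT, (Z/957Z)^* ≅ (Z/3Z)^* × (Z/11Z)^* × (Z/29Z)^*. Each prime-power unit group is (Z/3Z)^* ≅ Z/2Z; (Z/11Z)^* ≅ Z/10Z; (Z/29Z)^* ≅ Z/28Z. Hence Gal(Q(zeta_957)/Q) ≅ Z/2Z × Z/10Z × Z/28Z.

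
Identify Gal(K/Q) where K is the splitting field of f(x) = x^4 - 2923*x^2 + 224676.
Gal(K/Q) = Z/2Z (cyclic of order 2)

f factors as (x^2 - 79)(x^2 - 2844), so the splitting field is K = Q(sqrt(79), sqrt(2844)). The squarefree part of 79 is 79 and the squarefree part of 2844 is also 79, so sqrt(79) and sqrt(2844) are both rational multiples of sqrt(79). Hence Q(sqrt(79)) = Q(sqrt(2844)) = Q(sqrt(79)), and the splitting field collapses to a single degree-2 extension with Galois group Z/2Z.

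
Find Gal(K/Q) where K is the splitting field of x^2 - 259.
Gal(K/Q) = Z/2Z (cyclic of order 2)

x^2 - 259 is irreducible over Q since 259 is not a rational square. The splitting field Q(sqrt(259)) has degree 2 over Q, and its unique nontrivial automorphism is sqrt(259) ↦ -sqrt(259). Hence Gal(Q(sqrt(259))/Q) = Z/2Z.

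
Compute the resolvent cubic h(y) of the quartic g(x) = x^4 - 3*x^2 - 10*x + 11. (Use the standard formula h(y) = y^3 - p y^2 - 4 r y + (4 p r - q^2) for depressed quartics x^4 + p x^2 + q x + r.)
h(y) = y^3 + 3*y^2 - 44*y - 232

Identify coefficients: p = -3, q = -10, r = 11.
Plug into h(y) = y^3 - p y^2 - 4 r y + (4 p r - q^2):
  h(y) = y^3 - (-3) y^2 - 4*(11) y + (4*(-3)*(11) - (-10)^2)
       = y^3 + (3) y^2 + (-44) y + (-232).
Simplifying: h(y) = y^3 + 3*y^2 - 44*y - 232.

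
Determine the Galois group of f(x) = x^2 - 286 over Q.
Gal(K/Q) = Z/2Z (cyclic of order 2)

x^2 - 286 is irreducible over Q since 286 is not a rational square. The splitting field Q(sqrt(286)) has degree 2 over Q, and its unique nontrivial automorphism is sqrt(286) ↦ -sqrt(286). Hence Gal(Q(sqrt(286))/Q) = Z/2Z.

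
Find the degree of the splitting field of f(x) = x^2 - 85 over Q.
[K:Q] = 2

The polynomial x^2 - 85 is irreducible over Q since 85 is not a perfect square. Its splitting field is Q(sqrt(85)), which has degree 2 over Q.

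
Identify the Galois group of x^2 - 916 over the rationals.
Gal(K/Q) = Z/2Z (cyclic of order 2)

x^2 - 916 is irreducible over Q since 916 is not a rational square. The splitting field Q(sqrt(916)) has degree 2 over Q, and its unique nontrivial automorphism is sqrt(916) ↦ -sqrt(916). Hence Gal(Q(sqrt(916))/Q) = Z/2Z.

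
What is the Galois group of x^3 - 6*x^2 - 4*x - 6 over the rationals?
Gal(K/Q) = S_3 (symmetric group of order 6)

Compute the discriminant of x^3 + (-6)*x^2 + (-4)*x + (-6): Δ = -7916. Since Δ is not a rational square, the Galois group is not contained in A_3; it must be the full S_3 (irreducibility of the cubic rules out anything smaller).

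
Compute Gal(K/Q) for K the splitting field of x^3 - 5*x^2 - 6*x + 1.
Gal(K/Q) = S_3 (symmetric group of order 6)

Compute the discriminant of x^3 + (-5)*x^2 + (-6)*x + (1): Δ = 2777. Since Δ is not a rational square, the Galois group is not contained in A_3; it must be the full S_3 (irreducibility of the cubic rules out anything smaller).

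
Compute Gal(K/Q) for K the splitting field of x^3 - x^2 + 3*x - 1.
Gal(K/Q) = S_3 (symmetric group of order 6)

Compute the discriminant of x^3 + (-1)*x^2 + (3)*x + (-1): Δ = -76. Since Δ is not a rational square, the Galois group is not contained in A_3; it must be the full S_3 (irreducibility of the cubic rules out anything smaller).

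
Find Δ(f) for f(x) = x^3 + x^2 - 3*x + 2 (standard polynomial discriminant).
Δ = -107

For x^3 + a x^2 + b x + c the discriminant is Δ = 18 a b c - 4 a^3 c + a^2 b^2 - 4 b^3 - 27 c^2.
Plug a = 1, b = -3, c = 2:
  18*(1)*(-3)*(2) - 4*(1)^3*(2) + (1)^2*(-3)^2 - 4*(-3)^3 - 27*(2)^2
  = -108 + (-8) + 9 + (108) + (-108)
  = -107.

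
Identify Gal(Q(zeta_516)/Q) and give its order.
|Gal(Q(zeta_516)/Q)| = phi(516) = 168; group ≅ (Z/516Z)^* ≅ Z/2Z × Z/2Z × Z/42Z

The n-th cyclotomic polynomial Φ_516(x) is the minimal polynomial of zeta_516 over Q and has degree phi(516) = 168. So Q(zeta_516) is a degree-168 Galois extension with Galois group (Z/516Z)^*. By CRT, (Z/516Z)^* ≅ (Z/4Z)^* × (Z/3Z)^* × (Z/43Z)^*. Each prime-power unit group is (Z/4Z)^* ≅ Z/2Z; (Z/3Z)^* ≅ Z/2Z; (Z/43Z)^* ≅ Z/42Z. Hence Gal(Q(zeta_516)/Q) ≅ Z/2Z × Z/2Z × Z/42Z.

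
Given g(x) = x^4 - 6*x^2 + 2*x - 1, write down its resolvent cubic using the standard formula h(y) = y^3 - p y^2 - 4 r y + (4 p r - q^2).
h(y) = y^3 + 6*y^2 + 4*y + 20

Identify coefficients: p = -6, q = 2, r = -1.
Plug into h(y) = y^3 - p y^2 - 4 r y + (4 p r - q^2):
  h(y) = y^3 - (-6) y^2 - 4*(-1) y + (4*(-6)*(-1) - (2)^2)
       = y^3 + (6) y^2 + (4) y + (20).
Simplifying: h(y) = y^3 + 6*y^2 + 4*y + 20.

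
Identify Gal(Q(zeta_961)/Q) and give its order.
|Gal(Q(zeta_961)/Q)| = phi(961) = 930; group ≅ (Z/961Z)^* ≅ Z/930Z

The n-th cyclotomic polynomial Φ_961(x) is the minimal polynomial of zeta_961 over Q and has degree phi(961) = 930. So Q(zeta_961) is a degree-930 Galois extension with Galois group (Z/961Z)^*. (Z/961Z)^* is cyclic since 961 is an odd prime power (or 4). Hence Gal(Q(zeta_961)/Q) ≅ Z/930Z.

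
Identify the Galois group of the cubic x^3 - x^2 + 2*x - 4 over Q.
Gal(K/Q) = S_3 (symmetric group of order 6)

Compute the discriminant of x^3 + (-1)*x^2 + (2)*x + (-4): Δ = -332. Since Δ is not a rational square, the Galois group is not contained in A_3; it must be the full S_3 (irreducibility of the cubic rules out anything smaller).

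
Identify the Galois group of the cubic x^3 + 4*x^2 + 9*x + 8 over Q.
Gal(K/Q) = S_3 (symmetric group of order 6)

Compute the discriminant of x^3 + (4)*x^2 + (9)*x + (8): Δ = -212. Since Δ is not a rational square, the Galois group is not contained in A_3; it must be the full S_3 (irreducibility of the cubic rules out anything smaller).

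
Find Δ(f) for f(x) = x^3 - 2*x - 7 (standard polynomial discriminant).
Δ = -1291

For x^3 + a x^2 + b x + c the discriminant is Δ = 18 a b c - 4 a^3 c + a^2 b^2 - 4 b^3 - 27 c^2.
Plug a = 0, b = -2, c = -7:
  18*(0)*(-2)*(-7) - 4*(0)^3*(-7) + (0)^2*(-2)^2 - 4*(-2)^3 - 27*(-7)^2
  = 0 + (0) + 0 + (32) + (-1323)
  = -1291.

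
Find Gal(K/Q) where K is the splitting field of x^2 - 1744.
Gal(K/Q) = Z/2Z (cyclic of order 2)

x^2 - 1744 is irreducible over Q since 1744 is not a rational square. The splitting field Q(sqrt(1744)) has degree 2 over Q, and its unique nontrivial automorphism is sqrt(1744) ↦ -sqrt(1744). Hence Gal(Q(sqrt(1744))/Q) = Z/2Z.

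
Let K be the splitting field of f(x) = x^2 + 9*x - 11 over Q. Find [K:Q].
[K:Q] = 2

The discriminant of x^2 + (9)*x + (-11) is b^2 - 4c = 81 - (-44) = 125. Since 125 is not a perfect square in Q, the polynomial is irreducible over Q. Its two roots generate a degree-2 extension, so [K:Q] = 2.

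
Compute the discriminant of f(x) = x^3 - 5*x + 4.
Δ = 68

For a depressed cubic x^3 + p x + q the discriminant is Δ = -4 p^3 - 27 q^2 = -4*(-5)^3 - 27*(4)^2 = 500 - 432 = 68.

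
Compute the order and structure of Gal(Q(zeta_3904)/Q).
|Gal(Q(zeta_3904)/Q)| = phi(3904) = 1920; group ≅ (Z/3904Z)^* ≅ Z/2Z × Z/16Z × Z/60Z

The n-th cyclotomic polynomial Φ_3904(x) is the minimal polynomial of zeta_3904 over Q and has degree phi(3904) = 1920. So Q(zeta_3904) is a degree-1920 Galois extension with Galois group (Z/3904Z)^*. By CRT, (Z/3904Z)^* ≅ (Z/64Z)^* × (Z/61Z)^*. Each prime-power unit group is (Z/64Z)^* ≅ Z/2Z × Z/16Z; (Z/61Z)^* ≅ Z/60Z. Hence Gal(Q(zeta_3904)/Q) ≅ Z/2Z × Z/16Z × Z/60Z.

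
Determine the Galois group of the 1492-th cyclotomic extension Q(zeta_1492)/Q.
|Gal(Q(zeta_1492)/Q)| = phi(1492) = 744; group ≅ (Z/1492Z)^* ≅ Z/2Z × Z/372Z

The n-th cyclotomic polynomial Φ_1492(x) is the minimal polynomial of zeta_1492 over Q and has degree phi(1492) = 744. So Q(zeta_1492) is a degree-744 Galois extension with Galois group (Z/1492Z)^*. By CRT, (Z/1492Z)^* ≅ (Z/4Z)^* × (Z/373Z)^*. Each prime-power unit group is (Z/4Z)^* ≅ Z/2Z; (Z/373Z)^* ≅ Z/372Z. Hence Gal(Q(zeta_1492)/Q) ≅ Z/2Z × Z/372Z.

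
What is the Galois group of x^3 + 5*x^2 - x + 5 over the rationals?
Gal(K/Q) = S_3 (symmetric group of order 6)

Compute the discriminant of x^3 + (5)*x^2 + (-1)*x + (5): Δ = -3596. Since Δ is not a rational square, the Galois group is not contained in A_3; it must be the full S_3 (irreducibility of the cubic rules out anything smaller).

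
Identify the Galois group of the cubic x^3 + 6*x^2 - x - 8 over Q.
Gal(K/Q) = S_3 (symmetric group of order 6)

Compute the discriminant of x^3 + (6)*x^2 + (-1)*x + (-8): Δ = 6088. Since Δ is not a rational square, the Galois group is not contained in A_3; it must be the full S_3 (irreducibility of the cubic rules out anything smaller).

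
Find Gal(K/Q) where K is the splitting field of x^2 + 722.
Gal(K/Q) = Z/2Z (cyclic of order 2)

x^2 + 722 is irreducible over Q since -722 is not a rational square. The splitting field Q(sqrt(-722)) has degree 2 over Q, and its unique nontrivial automorphism is sqrt(-722) ↦ -sqrt(-722). Hence Gal(Q(sqrt(-722))/Q) = Z/2Z.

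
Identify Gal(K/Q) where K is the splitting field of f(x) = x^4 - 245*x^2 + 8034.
Gal(K/Q) = V_4 (Klein four-group, Z/2Z × Z/2Z)

f factors as (x^2 - 206)(x^2 - 39), so the splitting field is K = Q(sqrt(206), sqrt(39)). The elements 206, 39, 8034 are all non-squares in Q, so sqrt(206) and sqrt(39) generate independent quadratic extensions. Thus [K:Q] = 4 and Gal(K/Q) is generated by the two order-2 automorphisms sqrt(206) ↦ -sqrt(206) and sqrt(39) ↦ -sqrt(39), giving V_4.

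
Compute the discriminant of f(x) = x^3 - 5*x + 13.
Δ = -4063

For a depressed cubic x^3 + p x + q the discriminant is Δ = -4 p^3 - 27 q^2 = -4*(-5)^3 - 27*(13)^2 = 500 - 4563 = -4063.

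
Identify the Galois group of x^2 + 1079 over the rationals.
Gal(K/Q) = Z/2Z (cyclic of order 2)

x^2 + 1079 is irreducible over Q since -1079 is not a rational square. The splitting field Q(sqrt(-1079)) has degree 2 over Q, and its unique nontrivial automorphism is sqrt(-1079) ↦ -sqrt(-1079). Hence Gal(Q(sqrt(-1079))/Q) = Z/2Z.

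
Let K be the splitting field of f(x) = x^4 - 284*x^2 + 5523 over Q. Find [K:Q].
[K:Q] = 4

f factors as (x^2 - 21)(x^2 - 263); the splitting field is K = Q(sqrt(21), sqrt(263)). Since 21, 263, and 5523 are all non-squares in Q, the three subfields Q(sqrt(21)), Q(sqrt(263)), Q(sqrt(5523)) are distinct degree-2 extensions, so [K:Q] = 4 (Klein four Galois group).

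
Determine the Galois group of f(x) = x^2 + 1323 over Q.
Gal(K/Q) = Z/2Z (cyclic of order 2)

x^2 + 1323 is irreducible over Q since -1323 is not a rational square. The splitting field Q(sqrt(-1323)) has degree 2 over Q, and its unique nontrivial automorphism is sqrt(-1323) ↦ -sqrt(-1323). Hence Gal(Q(sqrt(-1323))/Q) = Z/2Z.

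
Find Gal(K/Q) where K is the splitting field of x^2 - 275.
Gal(K/Q) = Z/2Z (cyclic of order 2)

x^2 - 275 is irreducible over Q since 275 is not a rational square. The splitting field Q(sqrt(275)) has degree 2 over Q, and its unique nontrivial automorphism is sqrt(275) ↦ -sqrt(275). Hence Gal(Q(sqrt(275))/Q) = Z/2Z.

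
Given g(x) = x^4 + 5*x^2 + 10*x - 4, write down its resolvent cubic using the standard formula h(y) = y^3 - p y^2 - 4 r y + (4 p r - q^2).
h(y) = y^3 - 5*y^2 + 16*y - 180

Identify coefficients: p = 5, q = 10, r = -4.
Plug into h(y) = y^3 - p y^2 - 4 r y + (4 p r - q^2):
  h(y) = y^3 - (5) y^2 - 4*(-4) y + (4*(5)*(-4) - (10)^2)
       = y^3 + (-5) y^2 + (16) y + (-180).
Simplifying: h(y) = y^3 - 5*y^2 + 16*y - 180.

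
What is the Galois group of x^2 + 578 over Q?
Gal(K/Q) = Z/2Z (cyclic of order 2)

x^2 + 578 is irreducible over Q since -578 is not a rational square. The splitting field Q(sqrt(-578)) has degree 2 over Q, and its unique nontrivial automorphism is sqrt(-578) ↦ -sqrt(-578). Hence Gal(Q(sqrt(-578))/Q) = Z/2Z.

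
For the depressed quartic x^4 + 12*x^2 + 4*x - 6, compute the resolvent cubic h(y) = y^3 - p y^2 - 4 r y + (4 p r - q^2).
h(y) = y^3 - 12*y^2 + 24*y - 304

Identify coefficients: p = 12, q = 4, r = -6.
Plug into h(y) = y^3 - p y^2 - 4 r y + (4 p r - q^2):
  h(y) = y^3 - (12) y^2 - 4*(-6) y + (4*(12)*(-6) - (4)^2)
       = y^3 + (-12) y^2 + (24) y + (-304).
Simplifying: h(y) = y^3 - 12*y^2 + 24*y - 304.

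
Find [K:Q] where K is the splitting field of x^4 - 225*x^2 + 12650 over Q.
[K:Q] = 4

f factors as (x^2 - 110)(x^2 - 115); the splitting field is K = Q(sqrt(110), sqrt(115)). Since 110, 115, and 12650 are all non-squares in Q, the three subfields Q(sqrt(110)), Q(sqrt(115)), Q(sqrt(12650)) are distinct degree-2 extensions, so [K:Q] = 4 (Klein four Galois group).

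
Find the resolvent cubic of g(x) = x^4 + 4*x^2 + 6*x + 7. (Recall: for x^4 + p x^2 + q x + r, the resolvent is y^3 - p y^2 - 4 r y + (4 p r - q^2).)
h(y) = y^3 - 4*y^2 - 28*y + 76

Identify coefficients: p = 4, q = 6, r = 7.
Plug into h(y) = y^3 - p y^2 - 4 r y + (4 p r - q^2):
  h(y) = y^3 - (4) y^2 - 4*(7) y + (4*(4)*(7) - (6)^2)
       = y^3 + (-4) y^2 + (-28) y + (76).
Simplifying: h(y) = y^3 - 4*y^2 - 28*y + 76.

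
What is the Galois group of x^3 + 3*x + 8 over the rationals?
Gal(K/Q) = S_3 (symmetric group of order 6)

Compute the discriminant of x^3 + (0)*x^2 + (3)*x + (8): Δ = -1836. Since Δ is not a rational square, the Galois group is not contained in A_3; it must be the full S_3 (irreducibility of the cubic rules out anything smaller).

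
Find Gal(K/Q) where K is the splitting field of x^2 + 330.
Gal(K/Q) = Z/2Z (cyclic of order 2)

x^2 + 330 is irreducible over Q since -330 is not a rational square. The splitting field Q(sqrt(-330)) has degree 2 over Q, and its unique nontrivial automorphism is sqrt(-330) ↦ -sqrt(-330). Hence Gal(Q(sqrt(-330))/Q) = Z/2Z.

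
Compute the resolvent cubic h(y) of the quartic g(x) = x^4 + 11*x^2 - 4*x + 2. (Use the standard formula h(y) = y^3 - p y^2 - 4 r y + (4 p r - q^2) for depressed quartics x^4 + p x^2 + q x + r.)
h(y) = y^3 - 11*y^2 - 8*y + 72

Identify coefficients: p = 11, q = -4, r = 2.
Plug into h(y) = y^3 - p y^2 - 4 r y + (4 p r - q^2):
  h(y) = y^3 - (11) y^2 - 4*(2) y + (4*(11)*(2) - (-4)^2)
       = y^3 + (-11) y^2 + (-8) y + (72).
Simplifying: h(y) = y^3 - 11*y^2 - 8*y + 72.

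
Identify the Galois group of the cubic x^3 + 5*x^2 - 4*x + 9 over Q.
Gal(K/Q) = S_3 (symmetric group of order 6)

Compute the discriminant of x^3 + (5)*x^2 + (-4)*x + (9): Δ = -9271. Since Δ is not a rational square, the Galois group is not contained in A_3; it must be the full S_3 (irreducibility of the cubic rules out anything smaller).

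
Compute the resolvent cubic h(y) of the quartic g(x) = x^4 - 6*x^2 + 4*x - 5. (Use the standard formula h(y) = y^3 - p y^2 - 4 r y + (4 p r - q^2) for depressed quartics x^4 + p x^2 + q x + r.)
h(y) = y^3 + 6*y^2 + 20*y + 104

Identify coefficients: p = -6, q = 4, r = -5.
Plug into h(y) = y^3 - p y^2 - 4 r y + (4 p r - q^2):
  h(y) = y^3 - (-6) y^2 - 4*(-5) y + (4*(-6)*(-5) - (4)^2)
       = y^3 + (6) y^2 + (20) y + (104).
Simplifying: h(y) = y^3 + 6*y^2 + 20*y + 104.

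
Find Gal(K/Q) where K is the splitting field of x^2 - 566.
Gal(K/Q) = Z/2Z (cyclic of order 2)

x^2 - 566 is irreducible over Q since 566 is not a rational square. The splitting field Q(sqrt(566)) has degree 2 over Q, and its unique nontrivial automorphism is sqrt(566) ↦ -sqrt(566). Hence Gal(Q(sqrt(566))/Q) = Z/2Z.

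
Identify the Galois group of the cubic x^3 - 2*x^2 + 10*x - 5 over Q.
Gal(K/Q) = S_3 (symmetric group of order 6)

Compute the discriminant of x^3 + (-2)*x^2 + (10)*x + (-5): Δ = -2635. Since Δ is not a rational square, the Galois group is not contained in A_3; it must be the full S_3 (irreducibility of the cubic rules out anything smaller).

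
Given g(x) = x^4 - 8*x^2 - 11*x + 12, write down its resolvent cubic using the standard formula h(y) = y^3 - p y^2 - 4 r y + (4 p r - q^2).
h(y) = y^3 + 8*y^2 - 48*y - 505

Identify coefficients: p = -8, q = -11, r = 12.
Plug into h(y) = y^3 - p y^2 - 4 r y + (4 p r - q^2):
  h(y) = y^3 - (-8) y^2 - 4*(12) y + (4*(-8)*(12) - (-11)^2)
       = y^3 + (8) y^2 + (-48) y + (-505).
Simplifying: h(y) = y^3 + 8*y^2 - 48*y - 505.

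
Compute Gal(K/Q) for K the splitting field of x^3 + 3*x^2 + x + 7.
Gal(K/Q) = S_3 (symmetric group of order 6)

Compute the discriminant of x^3 + (3)*x^2 + (1)*x + (7): Δ = -1696. Since Δ is not a rational square, the Galois group is not contained in A_3; it must be the full S_3 (irreducibility of the cubic rules out anything smaller).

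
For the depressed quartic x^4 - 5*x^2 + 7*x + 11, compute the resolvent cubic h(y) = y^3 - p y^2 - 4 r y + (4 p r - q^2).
h(y) = y^3 + 5*y^2 - 44*y - 269

Identify coefficients: p = -5, q = 7, r = 11.
Plug into h(y) = y^3 - p y^2 - 4 r y + (4 p r - q^2):
  h(y) = y^3 - (-5) y^2 - 4*(11) y + (4*(-5)*(11) - (7)^2)
       = y^3 + (5) y^2 + (-44) y + (-269).
Simplifying: h(y) = y^3 + 5*y^2 - 44*y - 269.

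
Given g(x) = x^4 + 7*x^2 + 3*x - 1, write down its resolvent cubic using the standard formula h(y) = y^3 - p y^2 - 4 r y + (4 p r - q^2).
h(y) = y^3 - 7*y^2 + 4*y - 37

Identify coefficients: p = 7, q = 3, r = -1.
Plug into h(y) = y^3 - p y^2 - 4 r y + (4 p r - q^2):
  h(y) = y^3 - (7) y^2 - 4*(-1) y + (4*(7)*(-1) - (3)^2)
       = y^3 + (-7) y^2 + (4) y + (-37).
Simplifying: h(y) = y^3 - 7*y^2 + 4*y - 37.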